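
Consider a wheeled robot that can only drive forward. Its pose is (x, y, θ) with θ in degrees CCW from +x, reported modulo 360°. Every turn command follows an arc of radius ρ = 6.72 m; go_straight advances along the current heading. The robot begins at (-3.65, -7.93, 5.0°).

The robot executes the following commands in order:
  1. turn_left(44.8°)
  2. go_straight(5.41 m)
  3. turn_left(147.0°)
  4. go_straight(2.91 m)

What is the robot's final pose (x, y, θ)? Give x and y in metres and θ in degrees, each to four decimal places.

(-5.4719, 8.4887, 196.8000°)

set_pose: (x, y, θ) = (-3.6500, -7.9300, 5.0000°), ρ = 6.72
turn_left(44.8°): centre at ρ to the left, rotate +44.8° → (0.8970, -5.5730, 49.8000°)
go_straight(5.41): x += 5.41·cos θ, y += 5.41·sin θ → (4.3889, -1.4409, 49.8000°)
turn_left(147.0°): centre at ρ to the left, rotate +147.0° → (-2.6861, 9.3298, 196.8000°)
go_straight(2.91): x += 2.91·cos θ, y += 2.91·sin θ → (-5.4719, 8.4887, 196.8000°)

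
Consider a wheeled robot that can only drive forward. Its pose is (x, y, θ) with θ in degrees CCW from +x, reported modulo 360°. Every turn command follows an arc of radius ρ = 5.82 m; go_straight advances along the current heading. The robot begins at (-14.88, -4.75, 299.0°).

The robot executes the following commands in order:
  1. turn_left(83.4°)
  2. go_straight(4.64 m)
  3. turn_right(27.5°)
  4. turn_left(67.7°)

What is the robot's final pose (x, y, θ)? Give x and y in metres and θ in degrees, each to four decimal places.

(5.1377, -2.0064, 62.6000°)

set_pose: (x, y, θ) = (-14.8800, -4.7500, 299.0000°), ρ = 5.82
turn_left(83.4°): centre at ρ to the left, rotate +83.4° → (-7.5719, -7.3093, 382.4000° ≡ 22.4000°)
go_straight(4.64): x += 4.64·cos θ, y += 4.64·sin θ → (-3.2820, -5.5411, 22.4000°)
turn_right(27.5°): centre at ρ to the right, rotate −27.5° → (-0.5468, -5.1250, -5.1000° ≡ 354.9000°)
turn_left(67.7°): centre at ρ to the left, rotate +67.7° → (5.1377, -2.0064, 422.6000° ≡ 62.6000°)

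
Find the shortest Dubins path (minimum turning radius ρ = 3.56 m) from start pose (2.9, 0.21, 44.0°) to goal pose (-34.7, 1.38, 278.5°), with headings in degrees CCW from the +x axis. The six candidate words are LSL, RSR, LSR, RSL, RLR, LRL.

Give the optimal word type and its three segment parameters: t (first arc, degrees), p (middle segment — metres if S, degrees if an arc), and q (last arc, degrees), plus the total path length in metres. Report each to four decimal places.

LSL: t = 137.5670°, p = 31.6179 m, q = 96.9330°, L = 46.1883 m

Let ψ = atan2(Δy, Δx) = atan2(1.17, -37.60) = 178.2177° be the start→goal bearing.
Normalize: d = |goal − start| / ρ = 37.618199/3.56 = 10.566910, α = (θ_start − ψ) mod 360° = 225.7823° = 3.940645 rad, β = (θ_goal − ψ) mod 360° = 100.2823° = 1.750256 rad.
Common terms: sin α = -0.716695, cos α = -0.697387, sin β = 0.983940, cos β = -0.178498, cos(α−β) = -0.580703, d² = 111.659584. Work in radians in the unit-radius frame; every candidate has L = ρ·(t + p + q).
LSL: p² = 2 + d² − 2cos(α−β) + 2d(sin α − sin β) = 78.880067; p = √p² = 8.881445; φ = atan2(cos β − cos α, d + sin α − sin β) = 0.058457 rad; t = (φ − α) mod 2π = 2.400998 rad, q = (β − φ) mod 2π = 1.691799 rad → L = 3.56·(2.400998 + 8.881445 + 1.691799) = 3.56·12.974242 = 46.188302 m
RSR: p² = 2 + d² − 2cos(α−β) + 2d(sin β − sin α) = 150.761912; p = √p² = 12.278514; φ = atan2(cos α − cos β, d − sin α + sin β) = -0.042272 rad; t = (α − φ) mod 2π = 3.982917 rad, q = (φ − β) mod 2π = 4.490657 rad → L = 3.56·(3.982917 + 12.278514 + 4.490657) = 3.56·20.752088 = 73.877432 m
LSR: p² = d² − 2 + 2cos(α−β) + 2d(sin α + sin β) = 114.146086; p = √p² = 10.683917; φ = atan2(−cos α − cos β, d + sin α + sin β) − atan2(−2, p) = 0.265725 rad; t = (φ − α) mod 2π = 2.608266 rad, q = (φ − β) mod 2π = 4.798654 rad → L = 3.56·(2.608266 + 10.683917 + 4.798654) = 3.56·18.090837 = 64.403378 m
RSL: p² = d² − 2 + 2cos(α−β) − 2d(sin α + sin β) = 102.850269; p = √p² = 10.141512; φ = atan2(cos α + cos β, d − sin α − sin β) − atan2(2, p) = -0.279547 rad; t = (α − φ) mod 2π = 4.220191 rad, q = (β − φ) mod 2π = 2.029803 rad → L = 3.56·(4.220191 + 10.141512 + 2.029803) = 3.56·16.391506 = 58.353763 m
RLR: c = (6 − d² + 2cos(α−β) + 2d(sin α − sin β))/8 = -17.845239, |c| > 1 → infeasible
LRL: c = (6 − d² + 2cos(α−β) − 2d(sin α − sin β))/8 = -8.860008, |c| > 1 → infeasible
Shortest: LSL with L = 46.188302 m ≈ 46.1883 m
Convert LSL to answer units (arcs ×180/π): t = 2.400998·180/π = 137.5670°, p = ρ·p = 3.56·8.881445 = 31.6179 m, q = 1.691799·180/π = 96.9330°, L = 46.1883 m.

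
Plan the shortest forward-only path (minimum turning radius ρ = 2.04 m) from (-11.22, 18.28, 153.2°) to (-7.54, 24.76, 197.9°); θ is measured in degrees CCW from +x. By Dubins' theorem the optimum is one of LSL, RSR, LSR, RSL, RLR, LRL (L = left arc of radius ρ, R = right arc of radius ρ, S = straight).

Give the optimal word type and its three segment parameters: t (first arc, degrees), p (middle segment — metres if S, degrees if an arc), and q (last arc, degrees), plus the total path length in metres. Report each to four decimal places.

Let ψ = atan2(Δy, Δx) = atan2(6.48, 3.68) = 60.4077° be the start→goal bearing.
Normalize: d = |goal − start| / ρ = 7.452033/2.04 = 3.652957, α = (θ_start − ψ) mod 360° = 92.7923° = 1.619531 rad, β = (θ_goal − ψ) mod 360° = 137.4923° = 2.399693 rad.
Common terms: sin α = 0.998813, cos α = -0.048715, sin β = 0.675689, cos β = -0.737186, cos(α−β) = 0.710799, d² = 13.344098. Work in radians in the unit-radius frame; every candidate has L = ρ·(t + p + q).
LSL: p² = 2 + d² − 2cos(α−β) + 2d(sin α − sin β) = 16.283211; p = √p² = 4.035246; φ = atan2(cos β − cos α, d + sin α − sin β) = -0.171453 rad; t = (φ − α) mod 2π = 4.492201 rad, q = (β − φ) mod 2π = 2.571146 rad → L = 2.04·(4.492201 + 4.035246 + 2.571146) = 2.04·11.098594 = 22.641131 m
RSR: p² = 2 + d² − 2cos(α−β) + 2d(sin β − sin α) = 11.561788; p = √p² = 3.400263; φ = atan2(cos α − cos β, d − sin α + sin β) = 0.203885 rad; t = (α − φ) mod 2π = 1.415646 rad, q = (φ − β) mod 2π = 4.087377 rad → L = 2.04·(1.415646 + 3.400263 + 4.087377) = 2.04·8.903286 = 18.162703 m
LSR: p² = d² − 2 + 2cos(α−β) + 2d(sin α + sin β) = 24.999467; p = √p² = 4.999947; φ = atan2(−cos α − cos β, d + sin α + sin β) − atan2(−2, p) = 0.526973 rad; t = (φ − α) mod 2π = 5.190627 rad, q = (φ − β) mod 2π = 4.410465 rad → L = 2.04·(5.190627 + 4.999947 + 4.410465) = 2.04·14.601039 = 29.786119 m
RSL: p² = d² − 2 + 2cos(α−β) − 2d(sin α + sin β) = 0.531928; p = √p² = 0.729334; φ = atan2(cos α + cos β, d − sin α − sin β) − atan2(2, p) = -1.599232 rad; t = (α − φ) mod 2π = 3.218763 rad, q = (β − φ) mod 2π = 3.998925 rad → L = 2.04·(3.218763 + 0.729334 + 3.998925) = 2.04·7.947021 = 16.211924 m
RLR: c = (6 − d² + 2cos(α−β) + 2d(sin α − sin β))/8 = -0.445223; p = 2π − arccos c = 4.250965 rad; φ = atan2(cos α − cos β, d − sin α + sin β) = 0.203885 rad; t = (α − φ + p/2) mod 2π = 3.541128 rad, q = (α − β − t + p) mod 2π = 6.212860 rad → L = 2.04·(3.541128 + 4.250965 + 6.212860) = 2.04·14.004953 = 28.570105 m
LRL: c = (6 − d² + 2cos(α−β) − 2d(sin α − sin β))/8 = -1.035401, |c| > 1 → infeasible
Shortest: RSL with L = 16.211924 m ≈ 16.2119 m
Convert RSL to answer units (arcs ×180/π): t = 3.218763·180/π = 184.4215°, p = ρ·p = 2.04·0.729334 = 1.4878 m, q = 3.998925·180/π = 229.1215°, L = 16.2119 m.

RSL: t = 184.4215°, p = 1.4878 m, q = 229.1215°, L = 16.2119 m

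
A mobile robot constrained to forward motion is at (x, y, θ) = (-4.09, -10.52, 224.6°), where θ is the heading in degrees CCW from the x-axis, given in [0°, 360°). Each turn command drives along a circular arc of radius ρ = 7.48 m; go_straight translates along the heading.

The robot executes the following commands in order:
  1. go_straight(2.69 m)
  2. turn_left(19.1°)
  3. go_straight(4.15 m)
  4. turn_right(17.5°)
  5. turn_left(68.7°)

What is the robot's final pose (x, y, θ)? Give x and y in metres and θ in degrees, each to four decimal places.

(-11.9906, -28.3306, 294.9000°)

set_pose: (x, y, θ) = (-4.0900, -10.5200, 224.6000°), ρ = 7.48
go_straight(2.69): x += 2.69·cos θ, y += 2.69·sin θ → (-6.0054, -12.4088, 224.6000°)
turn_left(19.1°): centre at ρ to the left, rotate +19.1° → (-7.4590, -14.4206, 243.7000°)
go_straight(4.15): x += 4.15·cos θ, y += 4.15·sin θ → (-9.2977, -18.1410, 243.7000°)
turn_right(17.5°): centre at ρ to the right, rotate −17.5° → (-10.6047, -20.0041, 226.2000°)
turn_left(68.7°): centre at ρ to the left, rotate +68.7° → (-11.9906, -28.3306, 294.9000°)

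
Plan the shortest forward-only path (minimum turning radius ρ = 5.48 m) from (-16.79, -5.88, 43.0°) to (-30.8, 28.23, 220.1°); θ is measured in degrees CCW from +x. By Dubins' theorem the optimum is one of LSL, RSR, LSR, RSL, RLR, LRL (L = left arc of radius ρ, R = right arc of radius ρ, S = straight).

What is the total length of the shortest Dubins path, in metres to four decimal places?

Let ψ = atan2(Δy, Δx) = atan2(34.11, -14.01) = 112.3294° be the start→goal bearing.
Normalize: d = |goal − start| / ρ = 36.875089/5.48 = 6.729031, α = (θ_start − ψ) mod 360° = 290.6706° = 5.073159 rad, β = (θ_goal − ψ) mod 360° = 107.7706° = 1.880951 rad.
Common terms: sin α = -0.935625, cos α = 0.352994, sin β = 0.952286, cos β = -0.305206, cos(α−β) = -0.998719, d² = 45.279856. Work in radians in the unit-radius frame; every candidate has L = ρ·(t + p + q).
LSL: p² = 2 + d² − 2cos(α−β) + 2d(sin α − sin β) = 23.869663; p = √p² = 4.885659; φ = atan2(cos β − cos α, d + sin α − sin β) = -0.135132 rad; t = (φ − α) mod 2π = 1.074895 rad, q = (β − φ) mod 2π = 2.016083 rad → L = 5.48·(1.074895 + 4.885659 + 2.016083) = 5.48·7.976637 = 43.711971 m
RSR: p² = 2 + d² − 2cos(α−β) + 2d(sin β − sin α) = 74.684928; p = √p² = 8.642044; φ = atan2(cos α − cos β, d − sin α + sin β) = 0.076236 rad; t = (α − φ) mod 2π = 4.996922 rad, q = (φ − β) mod 2π = 4.478470 rad → L = 5.48·(4.996922 + 8.642044 + 4.478470) = 5.48·18.117437 = 99.283553 m
LSR: p² = d² − 2 + 2cos(α−β) + 2d(sin α + sin β) = 41.506640; p = √p² = 6.442565; φ = atan2(−cos α − cos β, d + sin α + sin β) − atan2(−2, p) = 0.293919 rad; t = (φ − α) mod 2π = 1.503945 rad, q = (φ − β) mod 2π = 4.696153 rad → L = 5.48·(1.503945 + 6.442565 + 4.696153) = 5.48·12.642663 = 69.281792 m
RSL: p² = d² − 2 + 2cos(α−β) − 2d(sin α + sin β) = 41.058195; p = √p² = 6.407667; φ = atan2(cos α + cos β, d − sin α − sin β) − atan2(2, p) = -0.295425 rad; t = (α − φ) mod 2π = 5.368583 rad, q = (β − φ) mod 2π = 2.176376 rad → L = 5.48·(5.368583 + 6.407667 + 2.176376) = 5.48·13.952627 = 76.460394 m
RLR: c = (6 − d² + 2cos(α−β) + 2d(sin α − sin β))/8 = -8.335616, |c| > 1 → infeasible
LRL: c = (6 − d² + 2cos(α−β) − 2d(sin α − sin β))/8 = -1.983708, |c| > 1 → infeasible
Shortest: LSL with L = 43.711971 m ≈ 43.7120 m

43.7120 m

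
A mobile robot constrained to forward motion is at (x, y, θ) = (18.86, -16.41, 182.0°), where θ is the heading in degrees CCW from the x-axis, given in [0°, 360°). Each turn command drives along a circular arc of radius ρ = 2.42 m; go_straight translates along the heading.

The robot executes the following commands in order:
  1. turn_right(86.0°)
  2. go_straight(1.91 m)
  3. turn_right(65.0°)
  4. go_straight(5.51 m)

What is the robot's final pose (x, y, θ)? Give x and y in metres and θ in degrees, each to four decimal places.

(22.0525, -7.1797, 31.0000°)

set_pose: (x, y, θ) = (18.8600, -16.4100, 182.0000°), ρ = 2.42
turn_right(86.0°): centre at ρ to the right, rotate −86.0° → (16.3688, -14.2444, 96.0000°)
go_straight(1.91): x += 1.91·cos θ, y += 1.91·sin θ → (16.1692, -12.3449, 96.0000°)
turn_right(65.0°): centre at ρ to the right, rotate −65.0° → (17.3295, -10.0176, 31.0000°)
go_straight(5.51): x += 5.51·cos θ, y += 5.51·sin θ → (22.0525, -7.1797, 31.0000°)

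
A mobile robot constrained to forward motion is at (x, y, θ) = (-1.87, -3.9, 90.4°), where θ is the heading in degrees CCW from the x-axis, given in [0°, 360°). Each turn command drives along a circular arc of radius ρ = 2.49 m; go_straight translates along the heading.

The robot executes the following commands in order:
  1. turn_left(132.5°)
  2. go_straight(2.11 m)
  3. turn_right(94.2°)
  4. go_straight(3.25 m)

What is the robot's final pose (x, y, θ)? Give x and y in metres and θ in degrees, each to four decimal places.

(-13.2709, -0.7261, 128.7000°)

set_pose: (x, y, θ) = (-1.8700, -3.9000, 90.4000°), ρ = 2.49
turn_left(132.5°): centre at ρ to the left, rotate +132.5° → (-6.0549, -2.0934, 222.9000°)
go_straight(2.11): x += 2.11·cos θ, y += 2.11·sin θ → (-7.6006, -3.5297, 222.9000°)
turn_right(94.2°): centre at ρ to the right, rotate −94.2° → (-11.2389, -3.2625, 128.7000°)
go_straight(3.25): x += 3.25·cos θ, y += 3.25·sin θ → (-13.2709, -0.7261, 128.7000°)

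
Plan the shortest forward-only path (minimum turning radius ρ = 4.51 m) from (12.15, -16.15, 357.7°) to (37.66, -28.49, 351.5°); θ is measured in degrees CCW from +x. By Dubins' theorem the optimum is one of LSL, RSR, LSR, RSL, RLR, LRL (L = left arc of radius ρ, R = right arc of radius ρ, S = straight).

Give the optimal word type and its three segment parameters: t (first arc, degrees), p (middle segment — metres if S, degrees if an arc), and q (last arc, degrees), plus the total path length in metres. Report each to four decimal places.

Let ψ = atan2(Δy, Δx) = atan2(-12.34, 25.51) = -25.8145° be the start→goal bearing.
Normalize: d = |goal − start| / ρ = 28.337885/4.51 = 6.283345, α = (θ_start − ψ) mod 360° = 23.5145° = 0.410406 rad, β = (θ_goal − ψ) mod 360° = 17.3145° = 0.302196 rad.
Common terms: sin α = 0.398982, cos α = 0.916959, sin β = 0.297617, cos β = 0.954685, cos(α−β) = 0.994151, d² = 39.480420. Work in radians in the unit-radius frame; every candidate has L = ρ·(t + p + q).
LSL: p² = 2 + d² − 2cos(α−β) + 2d(sin α − sin β) = 40.765936; p = √p² = 6.384821; φ = atan2(cos β − cos α, d + sin α − sin β) = 0.005909 rad; t = (φ − α) mod 2π = 5.878688 rad, q = (β − φ) mod 2π = 0.296287 rad → L = 4.51·(5.878688 + 6.384821 + 0.296287) = 4.51·12.559796 = 56.644678 m
RSR: p² = 2 + d² − 2cos(α−β) + 2d(sin β − sin α) = 38.218301; p = √p² = 6.182095; φ = atan2(cos α − cos β, d − sin α + sin β) = -0.006103 rad; t = (α − φ) mod 2π = 0.416509 rad, q = (φ − β) mod 2π = 5.974887 rad → L = 4.51·(0.416509 + 6.182095 + 5.974887) = 4.51·12.573491 = 56.706444 m
LSR: p² = d² − 2 + 2cos(α−β) + 2d(sin α + sin β) = 48.222662; p = √p² = 6.944254; φ = atan2(−cos α − cos β, d + sin α + sin β) − atan2(−2, p) = 0.018436 rad; t = (φ − α) mod 2π = 5.891215 rad, q = (φ − β) mod 2π = 5.999426 rad → L = 4.51·(5.891215 + 6.944254 + 5.999426) = 4.51·18.834895 = 84.945374 m
RSL: p² = d² − 2 + 2cos(α−β) − 2d(sin α + sin β) = 30.714782; p = √p² = 5.542092; φ = atan2(cos α + cos β, d − sin α − sin β) − atan2(2, p) = -0.023066 rad; t = (α − φ) mod 2π = 0.433472 rad, q = (β − φ) mod 2π = 0.325262 rad → L = 4.51·(0.433472 + 5.542092 + 0.325262) = 4.51·6.300826 = 28.416725 m
RLR: c = (6 − d² + 2cos(α−β) + 2d(sin α − sin β))/8 = -3.777288, |c| > 1 → infeasible
LRL: c = (6 − d² + 2cos(α−β) − 2d(sin α − sin β))/8 = -4.095742, |c| > 1 → infeasible
Shortest: RSL with L = 28.416725 m ≈ 28.4167 m
Convert RSL to answer units (arcs ×180/π): t = 0.433472·180/π = 24.8361°, p = ρ·p = 4.51·5.542092 = 24.9948 m, q = 0.325262·180/π = 18.6361°, L = 28.4167 m.

RSL: t = 24.8361°, p = 24.9948 m, q = 18.6361°, L = 28.4167 m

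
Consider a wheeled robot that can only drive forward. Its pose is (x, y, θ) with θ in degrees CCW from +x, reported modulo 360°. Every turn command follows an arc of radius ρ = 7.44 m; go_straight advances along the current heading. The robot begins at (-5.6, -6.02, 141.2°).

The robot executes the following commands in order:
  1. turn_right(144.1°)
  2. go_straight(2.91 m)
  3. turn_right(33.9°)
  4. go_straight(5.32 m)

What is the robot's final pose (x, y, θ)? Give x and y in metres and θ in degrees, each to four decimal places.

(10.6848, 2.4017, 323.2000°)

set_pose: (x, y, θ) = (-5.6000, -6.0200, 141.2000°), ρ = 7.44
turn_right(144.1°): centre at ρ to the right, rotate −144.1° → (-0.5617, 7.2087, -2.9000° ≡ 357.1000°)
go_straight(2.91): x += 2.91·cos θ, y += 2.91·sin θ → (2.3446, 7.0615, 357.1000°)
turn_right(33.9°): centre at ρ to the right, rotate −33.9° → (6.4249, 5.5885, 323.2000°)
go_straight(5.32): x += 5.32·cos θ, y += 5.32·sin θ → (10.6848, 2.4017, 323.2000°)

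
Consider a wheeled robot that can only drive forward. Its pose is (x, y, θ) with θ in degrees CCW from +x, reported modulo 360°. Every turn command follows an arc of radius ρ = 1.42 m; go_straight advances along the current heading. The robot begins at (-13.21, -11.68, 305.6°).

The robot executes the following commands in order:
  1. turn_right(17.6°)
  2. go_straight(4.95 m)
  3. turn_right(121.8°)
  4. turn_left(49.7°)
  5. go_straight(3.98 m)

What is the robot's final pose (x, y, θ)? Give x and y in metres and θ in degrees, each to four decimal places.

set_pose: (x, y, θ) = (-13.2100, -11.6800, 305.6000°), ρ = 1.42
turn_right(17.6°): centre at ρ to the right, rotate −17.6° → (-13.0141, -12.0678, 288.0000°)
go_straight(4.95): x += 4.95·cos θ, y += 4.95·sin θ → (-11.4845, -16.7755, 288.0000°)
turn_right(121.8°): centre at ρ to the right, rotate −121.8° → (-13.1737, -18.5934, 166.2000°)
turn_left(49.7°): centre at ρ to the left, rotate +49.7° → (-14.3451, -18.8221, 215.9000°)
go_straight(3.98): x += 3.98·cos θ, y += 3.98·sin θ → (-17.5690, -21.1559, 215.9000°)

(-17.5690, -21.1559, 215.9000°)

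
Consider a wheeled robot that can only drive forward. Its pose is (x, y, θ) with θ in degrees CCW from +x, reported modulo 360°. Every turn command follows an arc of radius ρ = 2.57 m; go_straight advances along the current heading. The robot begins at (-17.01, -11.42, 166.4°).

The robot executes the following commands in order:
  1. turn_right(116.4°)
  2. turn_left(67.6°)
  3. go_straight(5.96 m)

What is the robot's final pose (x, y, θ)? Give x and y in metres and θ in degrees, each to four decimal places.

set_pose: (x, y, θ) = (-17.0100, -11.4200, 166.4000°), ρ = 2.57
turn_right(116.4°): centre at ρ to the right, rotate −116.4° → (-18.3744, -7.2701, 50.0000°)
turn_left(67.6°): centre at ρ to the left, rotate +67.6° → (-18.0656, -4.4275, 117.6000°)
go_straight(5.96): x += 5.96·cos θ, y += 5.96·sin θ → (-20.8269, 0.8543, 117.6000°)

(-20.8269, 0.8543, 117.6000°)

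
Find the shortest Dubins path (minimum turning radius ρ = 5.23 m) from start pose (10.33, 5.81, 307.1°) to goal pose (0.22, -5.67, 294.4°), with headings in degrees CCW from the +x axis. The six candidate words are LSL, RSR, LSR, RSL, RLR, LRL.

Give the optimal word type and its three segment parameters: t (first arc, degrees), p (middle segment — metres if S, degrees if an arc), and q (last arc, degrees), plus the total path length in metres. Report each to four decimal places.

Let ψ = atan2(Δy, Δx) = atan2(-11.48, -10.11) = -131.3691° be the start→goal bearing.
Normalize: d = |goal − start| / ρ = 15.297140/5.23 = 2.924883, α = (θ_start − ψ) mod 360° = 78.4691° = 1.369545 rad, β = (θ_goal − ψ) mod 360° = 65.7691° = 1.147888 rad.
Common terms: sin α = 0.979817, cos α = 0.199896, sin β = 0.911899, cos β = 0.410414, cos(α−β) = 0.975535, d² = 8.554943. Work in radians in the unit-radius frame; every candidate has L = ρ·(t + p + q).
LSL: p² = 2 + d² − 2cos(α−β) + 2d(sin α − sin β) = 9.001178; p = √p² = 3.000196; φ = atan2(cos β − cos α, d + sin α − sin β) = 0.070226 rad; t = (φ − α) mod 2π = 4.983866 rad, q = (β − φ) mod 2π = 1.077662 rad → L = 5.23·(4.983866 + 3.000196 + 1.077662) = 5.23·9.061725 = 47.392821 m
RSR: p² = 2 + d² − 2cos(α−β) + 2d(sin β − sin α) = 8.206570; p = √p² = 2.864711; φ = atan2(cos α − cos β, d − sin α + sin β) = -0.073553 rad; t = (α − φ) mod 2π = 1.443098 rad, q = (φ − β) mod 2π = 5.061744 rad → L = 5.23·(1.443098 + 2.864711 + 5.061744) = 5.23·9.369553 = 49.002763 m
LSR: p² = d² − 2 + 2cos(α−β) + 2d(sin α + sin β) = 19.572112; p = √p² = 4.424038; φ = atan2(−cos α − cos β, d + sin α + sin β) − atan2(−2, p) = 0.298541 rad; t = (φ − α) mod 2π = 5.212181 rad, q = (φ − β) mod 2π = 5.433838 rad → L = 5.23·(5.212181 + 4.424038 + 5.433838) = 5.23·15.070057 = 78.816398 m
RSL: p² = d² − 2 + 2cos(α−β) − 2d(sin α + sin β) = -2.560088 < 0 → infeasible
RLR: c = (6 − d² + 2cos(α−β) + 2d(sin α − sin β))/8 = -0.025821; p = 2π − arccos c = 4.686565 rad; φ = atan2(cos α − cos β, d − sin α + sin β) = -0.073553 rad; t = (α − φ + p/2) mod 2π = 3.786381 rad, q = (α − β − t + p) mod 2π = 1.121841 rad → L = 5.23·(3.786381 + 4.686565 + 1.121841) = 5.23·9.594787 = 50.180734 m
LRL: c = (6 − d² + 2cos(α−β) − 2d(sin α − sin β))/8 = -0.125147; p = 2π − arccos c = 4.586913 rad; φ = atan2(cos β − cos α, d + sin α − sin β) = 0.070226 rad; t = (φ − α + p/2) mod 2π = 0.994137 rad, q = (β − α − t + p) mod 2π = 3.371119 rad → L = 5.23·(0.994137 + 4.586913 + 3.371119) = 5.23·8.952169 = 46.819842 m
Shortest: LRL with L = 46.819842 m ≈ 46.8198 m
Convert LRL to answer units (arcs ×180/π): t = 0.994137·180/π = 56.9599°, p = 4.586913·180/π = 262.8107°, q = 3.371119·180/π = 193.1509°, L = 46.8198 m.

LRL: t = 56.9599°, p = 262.8107°, q = 193.1509°, L = 46.8198 m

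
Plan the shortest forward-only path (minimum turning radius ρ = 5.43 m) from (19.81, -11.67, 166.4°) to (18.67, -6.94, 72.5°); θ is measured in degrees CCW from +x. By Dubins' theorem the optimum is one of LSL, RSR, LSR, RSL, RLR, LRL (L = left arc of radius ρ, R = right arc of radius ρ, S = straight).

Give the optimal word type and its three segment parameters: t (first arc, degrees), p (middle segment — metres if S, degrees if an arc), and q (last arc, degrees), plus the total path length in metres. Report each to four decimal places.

Let ψ = atan2(Δy, Δx) = atan2(4.73, -1.14) = 103.5507° be the start→goal bearing.
Normalize: d = |goal − start| / ρ = 4.865439/5.43 = 0.896029, α = (θ_start − ψ) mod 360° = 62.8493° = 1.096927 rad, β = (θ_goal − ψ) mod 360° = 328.9493° = 5.741248 rad.
Common terms: sin α = 0.889809, cos α = 0.456332, sin β = -0.515796, cos β = 0.856711, cos(α−β) = -0.068015, d² = 0.802869. Work in radians in the unit-radius frame; every candidate has L = ρ·(t + p + q).
LSL: p² = 2 + d² − 2cos(α−β) + 2d(sin α − sin β) = 5.457827; p = √p² = 2.336199; φ = atan2(cos β − cos α, d + sin α − sin β) = 0.172231 rad; t = (φ − α) mod 2π = 5.358489 rad, q = (β − φ) mod 2π = 5.569018 rad → L = 5.43·(5.358489 + 2.336199 + 5.569018) = 5.43·13.263706 = 72.021922 m
RSR: p² = 2 + d² − 2cos(α−β) + 2d(sin β − sin α) = 0.419971; p = √p² = 0.648052; φ = atan2(cos α − cos β, d − sin α + sin β) = -2.475627 rad; t = (α − φ) mod 2π = 3.572554 rad, q = (φ − β) mod 2π = 4.349496 rad → L = 5.43·(3.572554 + 0.648052 + 4.349496) = 5.43·8.570101 = 46.535650 m
LSR: p² = d² − 2 + 2cos(α−β) + 2d(sin α + sin β) = -0.662909 < 0 → infeasible
RSL: p² = d² − 2 + 2cos(α−β) − 2d(sin α + sin β) = -2.003415 < 0 → infeasible
RLR: c = (6 − d² + 2cos(α−β) + 2d(sin α − sin β))/8 = 0.947504; p = 2π − arccos c = 5.957725 rad; φ = atan2(cos α − cos β, d − sin α + sin β) = -2.475627 rad; t = (α − φ + p/2) mod 2π = 0.268231 rad, q = (α − β − t + p) mod 2π = 1.045173 rad → L = 5.43·(0.268231 + 5.957725 + 1.045173) = 5.43·7.271129 = 39.482228 m
LRL: c = (6 − d² + 2cos(α−β) − 2d(sin α − sin β))/8 = 0.317772; p = 2π − arccos c = 5.035767 rad; φ = atan2(cos β − cos α, d + sin α − sin β) = 0.172231 rad; t = (φ − α + p/2) mod 2π = 1.593187 rad, q = (β − α − t + p) mod 2π = 1.803716 rad → L = 5.43·(1.593187 + 5.035767 + 1.803716) = 5.43·8.432671 = 45.789401 m
Shortest: RLR with L = 39.482228 m ≈ 39.4822 m
Convert RLR to answer units (arcs ×180/π): t = 0.268231·180/π = 15.3685°, p = 5.957725·180/π = 341.3525°, q = 1.045173·180/π = 59.8840°, L = 39.4822 m.

RLR: t = 15.3685°, p = 341.3525°, q = 59.8840°, L = 39.4822 m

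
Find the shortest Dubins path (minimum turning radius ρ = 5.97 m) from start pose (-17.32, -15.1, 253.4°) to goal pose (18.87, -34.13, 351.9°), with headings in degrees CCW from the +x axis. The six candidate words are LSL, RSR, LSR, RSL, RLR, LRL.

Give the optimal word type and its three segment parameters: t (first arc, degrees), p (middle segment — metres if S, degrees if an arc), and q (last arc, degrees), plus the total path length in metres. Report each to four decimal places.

LSL: t = 86.5708°, p = 33.3256 m, q = 11.9292°, L = 43.5889 m

Let ψ = atan2(Δy, Δx) = atan2(-19.03, 36.19) = -27.7370° be the start→goal bearing.
Normalize: d = |goal − start| / ρ = 40.888348/5.97 = 6.848970, α = (θ_start − ψ) mod 360° = 281.1370° = 4.906766 rad, β = (θ_goal − ψ) mod 360° = 19.6370° = 0.342730 rad.
Common terms: sin α = -0.981168, cos α = 0.193156, sin β = 0.336060, cos β = 0.941841, cos(α−β) = -0.147809, d² = 46.908383. Work in radians in the unit-radius frame; every candidate has L = ρ·(t + p + q).
LSL: p² = 2 + d² − 2cos(α−β) + 2d(sin α − sin β) = 31.160693; p = √p² = 5.582176; φ = atan2(cos β − cos α, d + sin α − sin β) = 0.134526 rad; t = (φ − α) mod 2π = 1.510945 rad, q = (β − φ) mod 2π = 0.208204 rad → L = 5.97·(1.510945 + 5.582176 + 0.208204) = 5.97·7.301326 = 43.588914 m
RSR: p² = 2 + d² − 2cos(α−β) + 2d(sin β − sin α) = 67.247311; p = √p² = 8.200446; φ = atan2(cos α − cos β, d − sin α + sin β) = -0.091425 rad; t = (α − φ) mod 2π = 4.998192 rad, q = (φ − β) mod 2π = 5.849030 rad → L = 5.97·(4.998192 + 8.200446 + 5.849030) = 5.97·19.047667 = 113.714573 m
LSR: p² = d² − 2 + 2cos(α−β) + 2d(sin α + sin β) = 35.776112; p = √p² = 5.981314; φ = atan2(−cos α − cos β, d + sin α + sin β) − atan2(−2, p) = 0.141739 rad; t = (φ − α) mod 2π = 1.518158 rad, q = (φ − β) mod 2π = 6.082194 rad → L = 5.97·(1.518158 + 5.981314 + 6.082194) = 5.97·13.581665 = 81.082538 m
RSL: p² = d² − 2 + 2cos(α−β) − 2d(sin α + sin β) = 53.449417; p = √p² = 7.310911; φ = atan2(cos α + cos β, d − sin α − sin β) − atan2(2, p) = -0.116720 rad; t = (α − φ) mod 2π = 5.023487 rad, q = (β − φ) mod 2π = 0.459451 rad → L = 5.97·(5.023487 + 7.310911 + 0.459451) = 5.97·12.793848 = 76.379274 m
RLR: c = (6 − d² + 2cos(α−β) + 2d(sin α − sin β))/8 = -7.405914, |c| > 1 → infeasible
LRL: c = (6 − d² + 2cos(α−β) − 2d(sin α − sin β))/8 = -2.895087, |c| > 1 → infeasible
Shortest: LSL with L = 43.588914 m ≈ 43.5889 m
Convert LSL to answer units (arcs ×180/π): t = 1.510945·180/π = 86.5708°, p = ρ·p = 5.97·5.582176 = 33.3256 m, q = 0.208204·180/π = 11.9292°, L = 43.5889 m.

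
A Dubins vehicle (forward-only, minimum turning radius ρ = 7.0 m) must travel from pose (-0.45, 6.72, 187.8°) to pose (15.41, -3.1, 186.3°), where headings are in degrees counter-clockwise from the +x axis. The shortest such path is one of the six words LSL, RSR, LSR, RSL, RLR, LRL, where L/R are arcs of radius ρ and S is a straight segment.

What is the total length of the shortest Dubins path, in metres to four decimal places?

62.3106 m

Let ψ = atan2(Δy, Δx) = atan2(-9.82, 15.86) = -31.7645° be the start→goal bearing.
Normalize: d = |goal − start| / ρ = 18.654008/7.0 = 2.664858, α = (θ_start − ψ) mod 360° = 219.5645° = 3.832123 rad, β = (θ_goal − ψ) mod 360° = 218.0645° = 3.805943 rad.
Common terms: sin α = -0.636946, cos α = -0.770909, sin β = -0.616548, cos β = -0.787318, cos(α−β) = 0.999657, d² = 7.101469. Work in radians in the unit-radius frame; every candidate has L = ρ·(t + p + q).
LSL: p² = 2 + d² − 2cos(α−β) + 2d(sin α − sin β) = 6.993438; p = √p² = 2.644511; φ = atan2(cos β − cos α, d + sin α − sin β) = -0.006205 rad; t = (φ − α) mod 2π = 2.444858 rad, q = (β − φ) mod 2π = 3.812148 rad → L = 7.0·(2.444858 + 2.644511 + 3.812148) = 7.0·8.901516 = 62.310613 m
RSR: p² = 2 + d² − 2cos(α−β) + 2d(sin β − sin α) = 7.210872; p = √p² = 2.685307; φ = atan2(cos α − cos β, d − sin α + sin β) = 0.006111 rad; t = (α − φ) mod 2π = 3.826012 rad, q = (φ − β) mod 2π = 2.483353 rad → L = 7.0·(3.826012 + 2.685307 + 2.483353) = 7.0·8.994672 = 62.962703 m
LSR: p² = d² − 2 + 2cos(α−β) + 2d(sin α + sin β) = 0.420020; p = √p² = 0.648089; φ = atan2(−cos α − cos β, d + sin α + sin β) − atan2(−2, p) = 2.092242 rad; t = (φ − α) mod 2π = 4.543304 rad, q = (φ − β) mod 2π = 4.569484 rad → L = 7.0·(4.543304 + 0.648089 + 4.569484) = 7.0·9.760878 = 68.326146 m
RSL: p² = d² − 2 + 2cos(α−β) − 2d(sin α + sin β) = 13.781548; p = √p² = 3.712351; φ = atan2(cos α + cos β, d − sin α − sin β) − atan2(2, p) = -0.872658 rad; t = (α − φ) mod 2π = 4.704781 rad, q = (β − φ) mod 2π = 4.678601 rad → L = 7.0·(4.704781 + 3.712351 + 4.678601) = 7.0·13.095733 = 91.670131 m
RLR: c = (6 − d² + 2cos(α−β) + 2d(sin α − sin β))/8 = 0.098641; p = 2π − arccos c = 4.811191 rad; φ = atan2(cos α − cos β, d − sin α + sin β) = 0.006111 rad; t = (α − φ + p/2) mod 2π = 6.231607 rad, q = (α − β − t + p) mod 2π = 4.888949 rad → L = 7.0·(6.231607 + 4.811191 + 4.888949) = 7.0·15.931747 = 111.522226 m
LRL: c = (6 − d² + 2cos(α−β) − 2d(sin α − sin β))/8 = 0.125820; p = 2π − arccos c = 4.838544 rad; φ = atan2(cos β − cos α, d + sin α − sin β) = -0.006205 rad; t = (φ − α + p/2) mod 2π = 4.864129 rad, q = (β − α − t + p) mod 2π = 6.231420 rad → L = 7.0·(4.864129 + 4.838544 + 6.231420) = 7.0·15.934093 = 111.538649 m
Shortest: LSL with L = 62.310613 m ≈ 62.3106 m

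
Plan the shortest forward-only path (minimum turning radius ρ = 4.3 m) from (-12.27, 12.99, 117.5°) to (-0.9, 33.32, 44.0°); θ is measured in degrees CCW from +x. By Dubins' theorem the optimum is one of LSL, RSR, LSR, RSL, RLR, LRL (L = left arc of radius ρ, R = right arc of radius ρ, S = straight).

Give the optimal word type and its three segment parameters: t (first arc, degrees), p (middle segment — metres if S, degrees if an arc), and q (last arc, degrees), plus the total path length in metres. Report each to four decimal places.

Let ψ = atan2(Δy, Δx) = atan2(20.33, 11.37) = 60.7829° be the start→goal bearing.
Normalize: d = |goal − start| / ρ = 23.293471/4.3 = 5.417086, α = (θ_start − ψ) mod 360° = 56.7171° = 0.989900 rad, β = (θ_goal − ψ) mod 360° = 343.2171° = 5.990268 rad.
Common terms: sin α = 0.835971, cos α = 0.548774, sin β = -0.288747, cos β = 0.957406, cos(α−β) = 0.284015, d² = 29.344824. Work in radians in the unit-radius frame; every candidate has L = ρ·(t + p + q).
LSL: p² = 2 + d² − 2cos(α−β) + 2d(sin α − sin β) = 42.962177; p = √p² = 6.554554; φ = atan2(cos β − cos α, d + sin α − sin β) = 0.062384 rad; t = (φ − α) mod 2π = 5.355669 rad, q = (β − φ) mod 2π = 5.927884 rad → L = 4.3·(5.355669 + 6.554554 + 5.927884) = 4.3·17.838108 = 76.703862 m
RSR: p² = 2 + d² − 2cos(α−β) + 2d(sin β − sin α) = 18.591410; p = √p² = 4.311776; φ = atan2(cos α − cos β, d − sin α + sin β) = -0.094914 rad; t = (α − φ) mod 2π = 1.084813 rad, q = (φ − β) mod 2π = 0.198004 rad → L = 4.3·(1.084813 + 4.311776 + 0.198004) = 4.3·5.594593 = 24.056749 m
LSR: p² = d² − 2 + 2cos(α−β) + 2d(sin α + sin β) = 33.841576; p = √p² = 5.817351; φ = atan2(−cos α − cos β, d + sin α + sin β) − atan2(−2, p) = 0.083780 rad; t = (φ − α) mod 2π = 5.377065 rad, q = (φ − β) mod 2π = 0.376697 rad → L = 4.3·(5.377065 + 5.817351 + 0.376697) = 4.3·11.571114 = 49.755790 m
RSL: p² = d² − 2 + 2cos(α−β) − 2d(sin α + sin β) = 21.984134; p = √p² = 4.688724; φ = atan2(cos α + cos β, d − sin α − sin β) − atan2(2, p) = -0.103233 rad; t = (α − φ) mod 2π = 1.093133 rad, q = (β − φ) mod 2π = 6.093501 rad → L = 4.3·(1.093133 + 4.688724 + 6.093501) = 4.3·11.875358 = 51.064039 m
RLR: c = (6 − d² + 2cos(α−β) + 2d(sin α − sin β))/8 = -1.323926, |c| > 1 → infeasible
LRL: c = (6 − d² + 2cos(α−β) − 2d(sin α − sin β))/8 = -4.370272, |c| > 1 → infeasible
Shortest: RSR with L = 24.056749 m ≈ 24.0567 m
Convert RSR to answer units (arcs ×180/π): t = 1.084813·180/π = 62.1552°, p = ρ·p = 4.3·4.311776 = 18.5406 m, q = 0.198004·180/π = 11.3448°, L = 24.0567 m.

RSR: t = 62.1552°, p = 18.5406 m, q = 11.3448°, L = 24.0567 m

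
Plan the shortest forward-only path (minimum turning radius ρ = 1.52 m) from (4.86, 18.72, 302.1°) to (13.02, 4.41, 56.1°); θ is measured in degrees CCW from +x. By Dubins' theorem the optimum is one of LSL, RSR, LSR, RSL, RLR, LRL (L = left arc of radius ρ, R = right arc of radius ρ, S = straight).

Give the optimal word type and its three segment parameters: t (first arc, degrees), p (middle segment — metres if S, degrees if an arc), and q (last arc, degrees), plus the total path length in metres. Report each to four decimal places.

RSL: t = 10.8386°, p = 14.7616 m, q = 124.8386°, L = 18.3610 m

Let ψ = atan2(Δy, Δx) = atan2(-14.31, 8.16) = -60.3069° be the start→goal bearing.
Normalize: d = |goal − start| / ρ = 16.473060/1.52 = 10.837539, α = (θ_start − ψ) mod 360° = 2.4069° = 0.042008 rad, β = (θ_goal − ψ) mod 360° = 116.4069° = 2.031683 rad.
Common terms: sin α = 0.041996, cos α = 0.999118, sin β = 0.895658, cos β = -0.444743, cos(α−β) = -0.406737, d² = 117.452259. Work in radians in the unit-radius frame; every candidate has L = ρ·(t + p + q).
LSL: p² = 2 + d² − 2cos(α−β) + 2d(sin α − sin β) = 101.762530; p = √p² = 10.087742; φ = atan2(cos β − cos α, d + sin α − sin β) = -0.143623 rad; t = (φ − α) mod 2π = 6.097554 rad, q = (β − φ) mod 2π = 2.175307 rad → L = 1.52·(6.097554 + 10.087742 + 2.175307) = 1.52·18.360602 = 27.908115 m
RSR: p² = 2 + d² − 2cos(α−β) + 2d(sin β − sin α) = 138.768935; p = √p² = 11.780023; φ = atan2(cos α − cos β, d − sin α + sin β) = 0.122878 rad; t = (α − φ) mod 2π = 6.202316 rad, q = (φ − β) mod 2π = 4.374379 rad → L = 1.52·(6.202316 + 11.780023 + 4.374379) = 1.52·22.356718 = 33.982211 m
LSR: p² = d² − 2 + 2cos(α−β) + 2d(sin α + sin β) = 134.962512; p = √p² = 11.617337; φ = atan2(−cos α − cos β, d + sin α + sin β) − atan2(−2, p) = 0.123440 rad; t = (φ − α) mod 2π = 0.081432 rad, q = (φ − β) mod 2π = 4.374942 rad → L = 1.52·(0.081432 + 11.617337 + 4.374942) = 1.52·16.073711 = 24.432040 m
RSL: p² = d² − 2 + 2cos(α−β) − 2d(sin α + sin β) = 94.315060; p = √p² = 9.711594; φ = atan2(cos α + cos β, d − sin α − sin β) − atan2(2, p) = -0.147160 rad; t = (α − φ) mod 2π = 0.189168 rad, q = (β − φ) mod 2π = 2.178844 rad → L = 1.52·(0.189168 + 9.711594 + 2.178844) = 1.52·12.079606 = 18.361001 m
RLR: c = (6 − d² + 2cos(α−β) + 2d(sin α − sin β))/8 = -16.346117, |c| > 1 → infeasible
LRL: c = (6 − d² + 2cos(α−β) − 2d(sin α − sin β))/8 = -11.720316, |c| > 1 → infeasible
Shortest: RSL with L = 18.361001 m ≈ 18.3610 m
Convert RSL to answer units (arcs ×180/π): t = 0.189168·180/π = 10.8386°, p = ρ·p = 1.52·9.711594 = 14.7616 m, q = 2.178844·180/π = 124.8386°, L = 18.3610 m.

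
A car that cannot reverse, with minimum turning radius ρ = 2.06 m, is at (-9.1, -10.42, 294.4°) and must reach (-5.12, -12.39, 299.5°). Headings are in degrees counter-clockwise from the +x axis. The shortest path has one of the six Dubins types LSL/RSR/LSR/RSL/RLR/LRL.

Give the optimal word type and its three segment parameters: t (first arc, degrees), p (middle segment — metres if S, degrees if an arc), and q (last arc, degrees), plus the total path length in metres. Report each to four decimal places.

RSR: t = 322.1026°, p = 4.5891 m, q = 32.7974°, L = 17.3491 m

Let ψ = atan2(Δy, Δx) = atan2(-1.97, 3.98) = -26.3343° be the start→goal bearing.
Normalize: d = |goal − start| / ρ = 4.440867/2.06 = 2.155761, α = (θ_start − ψ) mod 360° = 320.7343° = 5.597869 rad, β = (θ_goal − ψ) mod 360° = 325.8343° = 5.686881 rad.
Common terms: sin α = -0.632918, cos α = 0.774219, sin β = -0.561589, cos β = 0.827416, cos(α−β) = 0.996041, d² = 4.647304. Work in radians in the unit-radius frame; every candidate has L = ρ·(t + p + q).
LSL: p² = 2 + d² − 2cos(α−β) + 2d(sin α − sin β) = 4.347684; p = √p² = 2.085110; φ = atan2(cos β − cos α, d + sin α − sin β) = 0.025516 rad; t = (φ − α) mod 2π = 0.710832 rad, q = (β − φ) mod 2π = 5.661365 rad → L = 2.06·(0.710832 + 2.085110 + 5.661365) = 2.06·8.457307 = 17.422053 m
RSR: p² = 2 + d² − 2cos(α−β) + 2d(sin β − sin α) = 4.962760; p = √p² = 2.227725; φ = atan2(cos α − cos β, d − sin α + sin β) = -0.023882 rad; t = (α − φ) mod 2π = 5.621751 rad, q = (φ − β) mod 2π = 0.572423 rad → L = 2.06·(5.621751 + 2.227725 + 0.572423) = 2.06·8.421899 = 17.349112 m
LSR: p² = d² − 2 + 2cos(α−β) + 2d(sin α + sin β) = -0.510756 < 0 → infeasible
RSL: p² = d² − 2 + 2cos(α−β) − 2d(sin α + sin β) = 9.789529; p = √p² = 3.128822; φ = atan2(cos α + cos β, d − sin α − sin β) − atan2(2, p) = -0.122815 rad; t = (α − φ) mod 2π = 5.720684 rad, q = (β − φ) mod 2π = 5.809695 rad → L = 2.06·(5.720684 + 3.128822 + 5.809695) = 2.06·14.659201 = 30.197954 m
RLR: c = (6 − d² + 2cos(α−β) + 2d(sin α − sin β))/8 = 0.379655; p = 2π − arccos c = 5.101812 rad; φ = atan2(cos α − cos β, d − sin α + sin β) = -0.023882 rad; t = (α − φ + p/2) mod 2π = 1.889472 rad, q = (α − β − t + p) mod 2π = 3.123329 rad → L = 2.06·(1.889472 + 5.101812 + 3.123329) = 2.06·10.114613 = 20.836103 m
LRL: c = (6 − d² + 2cos(α−β) − 2d(sin α − sin β))/8 = 0.456539; p = 2π − arccos c = 5.186491 rad; φ = atan2(cos β − cos α, d + sin α − sin β) = 0.025516 rad; t = (φ − α + p/2) mod 2π = 3.304078 rad, q = (β − α − t + p) mod 2π = 1.971425 rad → L = 2.06·(3.304078 + 5.186491 + 1.971425) = 2.06·10.461993 = 21.551706 m
Shortest: RSR with L = 17.349112 m ≈ 17.3491 m
Convert RSR to answer units (arcs ×180/π): t = 5.621751·180/π = 322.1026°, p = ρ·p = 2.06·2.227725 = 4.5891 m, q = 0.572423·180/π = 32.7974°, L = 17.3491 m.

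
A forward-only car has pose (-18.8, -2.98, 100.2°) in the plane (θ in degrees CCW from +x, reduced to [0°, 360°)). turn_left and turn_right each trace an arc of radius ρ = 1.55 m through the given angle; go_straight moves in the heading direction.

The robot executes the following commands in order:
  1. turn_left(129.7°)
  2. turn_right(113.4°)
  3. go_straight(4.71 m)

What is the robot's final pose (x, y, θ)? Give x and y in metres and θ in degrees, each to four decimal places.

(-26.1855, 2.2658, 116.5000°)

set_pose: (x, y, θ) = (-18.8000, -2.9800, 100.2000°), ρ = 1.55
turn_left(129.7°): centre at ρ to the left, rotate +129.7° → (-21.5111, -2.2561, 229.9000°)
turn_right(113.4°): centre at ρ to the right, rotate −113.4° → (-24.0839, -1.9493, 116.5000°)
go_straight(4.71): x += 4.71·cos θ, y += 4.71·sin θ → (-26.1855, 2.2658, 116.5000°)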